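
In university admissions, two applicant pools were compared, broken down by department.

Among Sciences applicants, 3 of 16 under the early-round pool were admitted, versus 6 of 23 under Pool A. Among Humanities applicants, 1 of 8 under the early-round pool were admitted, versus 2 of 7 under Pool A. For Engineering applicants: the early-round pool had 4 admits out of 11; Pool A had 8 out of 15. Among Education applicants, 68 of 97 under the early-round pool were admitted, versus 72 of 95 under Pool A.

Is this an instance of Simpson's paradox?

No

Sciences: the early-round pool 3/16 = 18.8%, Pool A 6/23 = 26.1% → Pool A
Humanities: the early-round pool 1/8 = 12.5%, Pool A 2/7 = 28.6% → Pool A
Engineering: the early-round pool 4/11 = 36.4%, Pool A 8/15 = 53.3% → Pool A
Education: the early-round pool 68/97 = 70.1%, Pool A 72/95 = 75.8% → Pool A
Overall: the early-round pool 76/132 = 57.6%, Pool A 88/140 = 62.9% → Pool A
Pool A wins overall and in every department group — no reversal.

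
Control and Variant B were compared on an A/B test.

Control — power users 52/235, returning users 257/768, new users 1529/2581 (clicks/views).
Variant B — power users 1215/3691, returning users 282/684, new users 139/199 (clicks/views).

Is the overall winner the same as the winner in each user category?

No

Power users: Control 52/235 = 22.1%, Variant B 1215/3691 = 32.9% → Variant B
Returning users: Control 257/768 = 33.5%, Variant B 282/684 = 41.2% → Variant B
New users: Control 1529/2581 = 59.2%, Variant B 139/199 = 69.8% → Variant B
Overall: Control 1838/3584 = 51.3%, Variant B 1636/4574 = 35.8% → Control
Variant B wins each user group but Control wins overall — the comparison reverses. Variant B's views skew toward power users, which has a lower base rate.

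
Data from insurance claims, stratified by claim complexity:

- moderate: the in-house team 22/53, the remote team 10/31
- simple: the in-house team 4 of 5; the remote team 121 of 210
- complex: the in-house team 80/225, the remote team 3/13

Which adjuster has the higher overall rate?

Moderate: the in-house team 22/53 = 41.5%, the remote team 10/31 = 32.3% → the in-house team
Simple: the in-house team 4/5 = 80.0%, the remote team 121/210 = 57.6% → the in-house team
Complex: the in-house team 80/225 = 35.6%, the remote team 3/13 = 23.1% → the in-house team
Overall: the in-house team 106/283 = 37.5%, the remote team 134/254 = 52.8% → the remote team
(The in-house team wins every claim group but the remote team wins overall — the in-house team's claims skew toward the low-rate complex group.)

the remote team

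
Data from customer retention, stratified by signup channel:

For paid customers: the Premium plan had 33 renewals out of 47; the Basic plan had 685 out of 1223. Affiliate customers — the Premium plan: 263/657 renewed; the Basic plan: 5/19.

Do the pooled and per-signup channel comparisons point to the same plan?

Paid: the Premium plan 33/47 = 70.2%, the Basic plan 685/1223 = 56.0% → the Premium plan
Affiliate: the Premium plan 263/657 = 40.0%, the Basic plan 5/19 = 26.3% → the Premium plan
Overall: the Premium plan 296/704 = 42.0%, the Basic plan 690/1242 = 55.6% → the Basic plan
The Premium plan wins each signup group but the Basic plan wins overall — the comparison reverses. The Premium plan's customers skew toward affiliate, which has a lower base rate.

No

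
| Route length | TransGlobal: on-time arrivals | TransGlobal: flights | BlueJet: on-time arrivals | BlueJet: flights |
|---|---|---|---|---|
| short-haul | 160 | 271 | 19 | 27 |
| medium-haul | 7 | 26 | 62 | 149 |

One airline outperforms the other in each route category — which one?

BlueJet

Short-haul: TransGlobal 160/271 = 59.0%, BlueJet 19/27 = 70.4% → BlueJet
Medium-haul: TransGlobal 7/26 = 26.9%, BlueJet 62/149 = 41.6% → BlueJet
BlueJet has the higher rate in both groups.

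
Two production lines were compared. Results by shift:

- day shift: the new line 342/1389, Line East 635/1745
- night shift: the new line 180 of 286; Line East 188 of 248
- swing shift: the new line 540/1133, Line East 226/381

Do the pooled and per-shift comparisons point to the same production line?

Day shift: the new line 342/1389 = 24.6%, Line East 635/1745 = 36.4% → Line East
Night shift: the new line 180/286 = 62.9%, Line East 188/248 = 75.8% → Line East
Swing shift: the new line 540/1133 = 47.7%, Line East 226/381 = 59.3% → Line East
Overall: the new line 1062/2808 = 37.8%, Line East 1049/2374 = 44.2% → Line East
Line East wins overall and in every shift group — no reversal.

Yes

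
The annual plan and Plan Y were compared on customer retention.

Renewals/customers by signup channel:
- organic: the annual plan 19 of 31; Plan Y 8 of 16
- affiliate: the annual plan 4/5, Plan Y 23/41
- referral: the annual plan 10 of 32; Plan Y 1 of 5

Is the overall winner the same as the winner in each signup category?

No

Organic: the annual plan 19/31 = 61.3%, Plan Y 8/16 = 50.0% → the annual plan
Affiliate: the annual plan 4/5 = 80.0%, Plan Y 23/41 = 56.1% → the annual plan
Referral: the annual plan 10/32 = 31.2%, Plan Y 1/5 = 20.0% → the annual plan
Overall: the annual plan 33/68 = 48.5%, Plan Y 32/62 = 51.6% → Plan Y
The annual plan wins each signup group but Plan Y wins overall — the comparison reverses. The annual plan's customers skew toward referral, which has a lower base rate.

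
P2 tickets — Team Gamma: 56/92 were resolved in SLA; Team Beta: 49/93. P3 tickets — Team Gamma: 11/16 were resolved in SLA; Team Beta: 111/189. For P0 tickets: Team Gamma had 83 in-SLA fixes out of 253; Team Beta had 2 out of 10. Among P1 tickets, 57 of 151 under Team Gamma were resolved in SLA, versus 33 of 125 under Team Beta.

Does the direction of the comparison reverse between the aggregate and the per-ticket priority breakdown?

Yes

P2: Team Gamma 56/92 = 60.9%, Team Beta 49/93 = 52.7% → Team Gamma
P3: Team Gamma 11/16 = 68.8%, Team Beta 111/189 = 58.7% → Team Gamma
P0: Team Gamma 83/253 = 32.8%, Team Beta 2/10 = 20.0% → Team Gamma
P1: Team Gamma 57/151 = 37.7%, Team Beta 33/125 = 26.4% → Team Gamma
Overall: Team Gamma 207/512 = 40.4%, Team Beta 195/417 = 46.8% → Team Beta
Team Gamma wins each ticket group but Team Beta wins overall — the comparison reverses. Team Gamma's tickets skew toward P0, which has a lower base rate.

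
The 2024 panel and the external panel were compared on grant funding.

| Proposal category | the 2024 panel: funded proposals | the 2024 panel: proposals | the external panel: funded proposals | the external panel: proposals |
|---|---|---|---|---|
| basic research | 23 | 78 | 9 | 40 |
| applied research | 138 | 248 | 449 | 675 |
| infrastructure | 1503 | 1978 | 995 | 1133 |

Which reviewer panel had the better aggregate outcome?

Basic research: the 2024 panel 23/78 = 29.5%, the external panel 9/40 = 22.5% → the 2024 panel
Applied research: the 2024 panel 138/248 = 55.6%, the external panel 449/675 = 66.5% → the external panel
Infrastructure: the 2024 panel 1503/1978 = 76.0%, the external panel 995/1133 = 87.8% → the external panel
Overall: the 2024 panel 1664/2304 = 72.2%, the external panel 1453/1848 = 78.6% → the external panel
(Neither sweeps every proposal group, but the external panel has the higher pooled rate.)

the external panel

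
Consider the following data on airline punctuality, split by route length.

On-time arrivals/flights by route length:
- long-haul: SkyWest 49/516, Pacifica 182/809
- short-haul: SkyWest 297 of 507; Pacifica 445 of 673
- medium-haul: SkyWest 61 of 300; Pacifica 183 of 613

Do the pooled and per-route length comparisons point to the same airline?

Yes

Long-haul: SkyWest 49/516 = 9.5%, Pacifica 182/809 = 22.5% → Pacifica
Short-haul: SkyWest 297/507 = 58.6%, Pacifica 445/673 = 66.1% → Pacifica
Medium-haul: SkyWest 61/300 = 20.3%, Pacifica 183/613 = 29.9% → Pacifica
Overall: SkyWest 407/1323 = 30.8%, Pacifica 810/2095 = 38.7% → Pacifica
Pacifica wins overall and in every route group — no reversal.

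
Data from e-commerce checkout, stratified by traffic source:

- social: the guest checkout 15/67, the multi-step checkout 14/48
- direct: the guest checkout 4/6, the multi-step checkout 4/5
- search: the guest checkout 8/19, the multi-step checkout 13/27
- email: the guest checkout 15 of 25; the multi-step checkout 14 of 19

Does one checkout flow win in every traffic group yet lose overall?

Social: the guest checkout 15/67 = 22.4%, the multi-step checkout 14/48 = 29.2% → the multi-step checkout
Direct: the guest checkout 4/6 = 66.7%, the multi-step checkout 4/5 = 80.0% → the multi-step checkout
Search: the guest checkout 8/19 = 42.1%, the multi-step checkout 13/27 = 48.1% → the multi-step checkout
Email: the guest checkout 15/25 = 60.0%, the multi-step checkout 14/19 = 73.7% → the multi-step checkout
Overall: the guest checkout 42/117 = 35.9%, the multi-step checkout 45/99 = 45.5% → the multi-step checkout
The multi-step checkout wins overall and in every traffic group — no reversal.

No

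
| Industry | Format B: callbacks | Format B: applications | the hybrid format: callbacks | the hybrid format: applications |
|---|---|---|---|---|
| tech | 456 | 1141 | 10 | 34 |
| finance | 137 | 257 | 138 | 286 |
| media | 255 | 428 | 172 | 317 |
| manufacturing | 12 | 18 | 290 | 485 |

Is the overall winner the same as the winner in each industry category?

Tech: Format B 456/1141 = 40.0%, the hybrid format 10/34 = 29.4% → Format B
Finance: Format B 137/257 = 53.3%, the hybrid format 138/286 = 48.3% → Format B
Media: Format B 255/428 = 59.6%, the hybrid format 172/317 = 54.3% → Format B
Manufacturing: Format B 12/18 = 66.7%, the hybrid format 290/485 = 59.8% → Format B
Overall: Format B 860/1844 = 46.6%, the hybrid format 610/1122 = 54.4% → the hybrid format
Format B wins each industry group but the hybrid format wins overall — the comparison reverses. Format B's applications skew toward tech, which has a lower base rate.

No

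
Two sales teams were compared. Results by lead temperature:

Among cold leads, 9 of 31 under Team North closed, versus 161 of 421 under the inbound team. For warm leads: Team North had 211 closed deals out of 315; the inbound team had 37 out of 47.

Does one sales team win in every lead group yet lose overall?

Yes

Cold: Team North 9/31 = 29.0%, the inbound team 161/421 = 38.2% → the inbound team
Warm: Team North 211/315 = 67.0%, the inbound team 37/47 = 78.7% → the inbound team
Overall: Team North 220/346 = 63.6%, the inbound team 198/468 = 42.3% → Team North
The inbound team wins each lead group but Team North wins overall — the comparison reverses. The inbound team's leads skew toward cold, which has a lower base rate.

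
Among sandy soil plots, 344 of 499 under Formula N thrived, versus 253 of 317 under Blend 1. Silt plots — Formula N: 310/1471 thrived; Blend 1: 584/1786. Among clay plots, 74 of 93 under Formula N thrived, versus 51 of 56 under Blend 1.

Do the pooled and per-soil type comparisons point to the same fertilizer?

Yes

Sandy soil: Formula N 344/499 = 68.9%, Blend 1 253/317 = 79.8% → Blend 1
Silt: Formula N 310/1471 = 21.1%, Blend 1 584/1786 = 32.7% → Blend 1
Clay: Formula N 74/93 = 79.6%, Blend 1 51/56 = 91.1% → Blend 1
Overall: Formula N 728/2063 = 35.3%, Blend 1 888/2159 = 41.1% → Blend 1
Blend 1 wins overall and in every soil group — no reversal.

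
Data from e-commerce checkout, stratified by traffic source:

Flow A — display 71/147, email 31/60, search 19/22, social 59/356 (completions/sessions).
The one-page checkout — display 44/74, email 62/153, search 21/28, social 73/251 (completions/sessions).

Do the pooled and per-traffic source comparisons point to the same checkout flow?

No

Display: Flow A 71/147 = 48.3%, the one-page checkout 44/74 = 59.5% → the one-page checkout
Email: Flow A 31/60 = 51.7%, the one-page checkout 62/153 = 40.5% → Flow A
Search: Flow A 19/22 = 86.4%, the one-page checkout 21/28 = 75.0% → Flow A
Social: Flow A 59/356 = 16.6%, the one-page checkout 73/251 = 29.1% → the one-page checkout
Overall: Flow A 180/585 = 30.8%, the one-page checkout 200/506 = 39.5% → the one-page checkout
Neither sweeps: Flow A wins 2 of 4 groups, the one-page checkout wins 2. The one-page checkout wins overall but not every group — no Simpson reversal.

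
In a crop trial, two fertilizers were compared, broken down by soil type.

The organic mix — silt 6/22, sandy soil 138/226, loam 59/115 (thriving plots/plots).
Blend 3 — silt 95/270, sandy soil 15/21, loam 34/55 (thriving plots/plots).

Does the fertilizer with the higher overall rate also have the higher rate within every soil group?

No

Silt: the organic mix 6/22 = 27.3%, Blend 3 95/270 = 35.2% → Blend 3
Sandy soil: the organic mix 138/226 = 61.1%, Blend 3 15/21 = 71.4% → Blend 3
Loam: the organic mix 59/115 = 51.3%, Blend 3 34/55 = 61.8% → Blend 3
Overall: the organic mix 203/363 = 55.9%, Blend 3 144/346 = 41.6% → the organic mix
Blend 3 wins each soil group but the organic mix wins overall — the comparison reverses. Blend 3's plots skew toward silt, which has a lower base rate.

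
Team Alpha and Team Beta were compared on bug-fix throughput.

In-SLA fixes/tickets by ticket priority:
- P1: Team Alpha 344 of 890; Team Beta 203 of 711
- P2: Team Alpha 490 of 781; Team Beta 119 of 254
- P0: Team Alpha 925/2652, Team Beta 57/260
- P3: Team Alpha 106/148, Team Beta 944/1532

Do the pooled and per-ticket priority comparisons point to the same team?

P1: Team Alpha 344/890 = 38.7%, Team Beta 203/711 = 28.6% → Team Alpha
P2: Team Alpha 490/781 = 62.7%, Team Beta 119/254 = 46.9% → Team Alpha
P0: Team Alpha 925/2652 = 34.9%, Team Beta 57/260 = 21.9% → Team Alpha
P3: Team Alpha 106/148 = 71.6%, Team Beta 944/1532 = 61.6% → Team Alpha
Overall: Team Alpha 1865/4471 = 41.7%, Team Beta 1323/2757 = 48.0% → Team Beta
Team Alpha wins each ticket group but Team Beta wins overall — the comparison reverses. Team Alpha's tickets skew toward P0, which has a lower base rate.

No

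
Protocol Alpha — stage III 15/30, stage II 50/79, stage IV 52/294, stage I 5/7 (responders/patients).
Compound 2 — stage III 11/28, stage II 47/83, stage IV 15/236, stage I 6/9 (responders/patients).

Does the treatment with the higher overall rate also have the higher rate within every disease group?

Stage III: Protocol Alpha 15/30 = 50.0%, Compound 2 11/28 = 39.3% → Protocol Alpha
Stage II: Protocol Alpha 50/79 = 63.3%, Compound 2 47/83 = 56.6% → Protocol Alpha
Stage IV: Protocol Alpha 52/294 = 17.7%, Compound 2 15/236 = 6.4% → Protocol Alpha
Stage I: Protocol Alpha 5/7 = 71.4%, Compound 2 6/9 = 66.7% → Protocol Alpha
Overall: Protocol Alpha 122/410 = 29.8%, Compound 2 79/356 = 22.2% → Protocol Alpha
Protocol Alpha wins overall and in every disease group — no reversal.

Yes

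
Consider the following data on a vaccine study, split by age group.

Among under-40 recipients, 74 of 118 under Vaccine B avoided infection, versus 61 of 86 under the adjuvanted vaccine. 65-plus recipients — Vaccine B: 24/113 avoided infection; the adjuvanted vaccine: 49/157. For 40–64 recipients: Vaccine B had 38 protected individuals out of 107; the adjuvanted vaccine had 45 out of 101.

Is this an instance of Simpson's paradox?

Under-40: Vaccine B 74/118 = 62.7%, the adjuvanted vaccine 61/86 = 70.9% → the adjuvanted vaccine
65-plus: Vaccine B 24/113 = 21.2%, the adjuvanted vaccine 49/157 = 31.2% → the adjuvanted vaccine
40–64: Vaccine B 38/107 = 35.5%, the adjuvanted vaccine 45/101 = 44.6% → the adjuvanted vaccine
Overall: Vaccine B 136/338 = 40.2%, the adjuvanted vaccine 155/344 = 45.1% → the adjuvanted vaccine
The adjuvanted vaccine wins overall and in every age group — no reversal.

No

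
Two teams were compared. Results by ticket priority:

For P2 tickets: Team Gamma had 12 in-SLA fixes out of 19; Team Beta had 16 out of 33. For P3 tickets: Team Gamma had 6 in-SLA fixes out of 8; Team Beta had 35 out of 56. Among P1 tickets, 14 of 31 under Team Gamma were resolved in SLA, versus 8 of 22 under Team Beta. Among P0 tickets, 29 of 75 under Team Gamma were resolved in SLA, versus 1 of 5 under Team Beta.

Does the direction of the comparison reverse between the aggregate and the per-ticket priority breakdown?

P2: Team Gamma 12/19 = 63.2%, Team Beta 16/33 = 48.5% → Team Gamma
P3: Team Gamma 6/8 = 75.0%, Team Beta 35/56 = 62.5% → Team Gamma
P1: Team Gamma 14/31 = 45.2%, Team Beta 8/22 = 36.4% → Team Gamma
P0: Team Gamma 29/75 = 38.7%, Team Beta 1/5 = 20.0% → Team Gamma
Overall: Team Gamma 61/133 = 45.9%, Team Beta 60/116 = 51.7% → Team Beta
Team Gamma wins each ticket group but Team Beta wins overall — the comparison reverses. Team Gamma's tickets skew toward P0, which has a lower base rate.

Yes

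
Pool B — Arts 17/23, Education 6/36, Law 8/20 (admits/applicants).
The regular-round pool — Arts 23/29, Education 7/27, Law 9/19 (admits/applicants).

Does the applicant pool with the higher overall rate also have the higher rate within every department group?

Yes

Arts: Pool B 17/23 = 73.9%, the regular-round pool 23/29 = 79.3% → the regular-round pool
Education: Pool B 6/36 = 16.7%, the regular-round pool 7/27 = 25.9% → the regular-round pool
Law: Pool B 8/20 = 40.0%, the regular-round pool 9/19 = 47.4% → the regular-round pool
Overall: Pool B 31/79 = 39.2%, the regular-round pool 39/75 = 52.0% → the regular-round pool
The regular-round pool wins overall and in every department group — no reversal.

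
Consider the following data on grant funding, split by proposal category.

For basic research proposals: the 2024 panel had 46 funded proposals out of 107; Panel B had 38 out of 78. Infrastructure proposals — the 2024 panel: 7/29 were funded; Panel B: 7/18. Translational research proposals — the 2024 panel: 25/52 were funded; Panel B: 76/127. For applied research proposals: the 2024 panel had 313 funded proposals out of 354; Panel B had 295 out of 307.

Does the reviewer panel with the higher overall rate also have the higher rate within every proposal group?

Yes

Basic research: the 2024 panel 46/107 = 43.0%, Panel B 38/78 = 48.7% → Panel B
Infrastructure: the 2024 panel 7/29 = 24.1%, Panel B 7/18 = 38.9% → Panel B
Translational research: the 2024 panel 25/52 = 48.1%, Panel B 76/127 = 59.8% → Panel B
Applied research: the 2024 panel 313/354 = 88.4%, Panel B 295/307 = 96.1% → Panel B
Overall: the 2024 panel 391/542 = 72.1%, Panel B 416/530 = 78.5% → Panel B
Panel B wins overall and in every proposal group — no reversal.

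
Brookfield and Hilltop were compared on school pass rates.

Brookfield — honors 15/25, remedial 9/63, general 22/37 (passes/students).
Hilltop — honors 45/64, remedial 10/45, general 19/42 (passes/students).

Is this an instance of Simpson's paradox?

No

Honors: Brookfield 15/25 = 60.0%, Hilltop 45/64 = 70.3% → Hilltop
Remedial: Brookfield 9/63 = 14.3%, Hilltop 10/45 = 22.2% → Hilltop
General: Brookfield 22/37 = 59.5%, Hilltop 19/42 = 45.2% → Brookfield
Overall: Brookfield 46/125 = 36.8%, Hilltop 74/151 = 49.0% → Hilltop
Neither sweeps: Brookfield wins 1 of 3 groups, Hilltop wins 2. Hilltop wins overall but not every group — no Simpson reversal.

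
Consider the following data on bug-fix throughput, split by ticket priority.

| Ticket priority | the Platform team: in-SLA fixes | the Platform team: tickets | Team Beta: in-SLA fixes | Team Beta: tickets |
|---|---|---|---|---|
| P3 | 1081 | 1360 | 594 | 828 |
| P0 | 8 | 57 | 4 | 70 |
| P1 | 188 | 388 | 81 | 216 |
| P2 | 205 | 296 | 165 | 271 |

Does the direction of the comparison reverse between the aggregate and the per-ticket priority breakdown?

P3: the Platform team 1081/1360 = 79.5%, Team Beta 594/828 = 71.7% → the Platform team
P0: the Platform team 8/57 = 14.0%, Team Beta 4/70 = 5.7% → the Platform team
P1: the Platform team 188/388 = 48.5%, Team Beta 81/216 = 37.5% → the Platform team
P2: the Platform team 205/296 = 69.3%, Team Beta 165/271 = 60.9% → the Platform team
Overall: the Platform team 1482/2101 = 70.5%, Team Beta 844/1385 = 60.9% → the Platform team
The Platform team wins overall and in every ticket group — no reversal.

No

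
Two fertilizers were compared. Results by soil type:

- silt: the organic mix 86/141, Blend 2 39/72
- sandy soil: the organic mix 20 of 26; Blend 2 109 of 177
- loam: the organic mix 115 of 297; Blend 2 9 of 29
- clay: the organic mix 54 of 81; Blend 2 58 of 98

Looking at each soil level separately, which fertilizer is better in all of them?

Silt: the organic mix 86/141 = 61.0%, Blend 2 39/72 = 54.2% → the organic mix
Sandy soil: the organic mix 20/26 = 76.9%, Blend 2 109/177 = 61.6% → the organic mix
Loam: the organic mix 115/297 = 38.7%, Blend 2 9/29 = 31.0% → the organic mix
Clay: the organic mix 54/81 = 66.7%, Blend 2 58/98 = 59.2% → the organic mix
The organic mix has the higher rate in all 4 groups.

the organic mix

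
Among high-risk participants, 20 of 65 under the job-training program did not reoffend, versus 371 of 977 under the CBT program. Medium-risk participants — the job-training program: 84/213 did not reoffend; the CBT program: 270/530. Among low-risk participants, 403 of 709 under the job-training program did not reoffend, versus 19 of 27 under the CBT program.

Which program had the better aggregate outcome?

High-risk: the job-training program 20/65 = 30.8%, the CBT program 371/977 = 38.0% → the CBT program
Medium-risk: the job-training program 84/213 = 39.4%, the CBT program 270/530 = 50.9% → the CBT program
Low-risk: the job-training program 403/709 = 56.8%, the CBT program 19/27 = 70.4% → the CBT program
Overall: the job-training program 507/987 = 51.4%, the CBT program 660/1534 = 43.0% → the job-training program
(The CBT program wins every risk group but the job-training program wins overall — the CBT program's participants skew toward the low-rate high-risk group.)

the job-training program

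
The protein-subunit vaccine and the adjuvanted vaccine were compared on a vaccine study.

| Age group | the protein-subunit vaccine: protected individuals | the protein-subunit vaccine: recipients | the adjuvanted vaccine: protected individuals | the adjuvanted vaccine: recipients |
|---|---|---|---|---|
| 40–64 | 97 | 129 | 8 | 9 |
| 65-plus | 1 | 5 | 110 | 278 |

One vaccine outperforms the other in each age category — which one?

40–64: the protein-subunit vaccine 97/129 = 75.2%, the adjuvanted vaccine 8/9 = 88.9% → the adjuvanted vaccine
65-plus: the protein-subunit vaccine 1/5 = 20.0%, the adjuvanted vaccine 110/278 = 39.6% → the adjuvanted vaccine
The adjuvanted vaccine has the higher rate in both groups.

the adjuvanted vaccine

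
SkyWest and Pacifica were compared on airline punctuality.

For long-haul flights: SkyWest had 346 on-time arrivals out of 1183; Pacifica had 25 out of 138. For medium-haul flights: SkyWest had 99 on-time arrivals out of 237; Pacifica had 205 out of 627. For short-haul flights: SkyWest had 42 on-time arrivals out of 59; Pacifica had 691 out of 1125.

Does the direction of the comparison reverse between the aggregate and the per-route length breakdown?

Long-haul: SkyWest 346/1183 = 29.2%, Pacifica 25/138 = 18.1% → SkyWest
Medium-haul: SkyWest 99/237 = 41.8%, Pacifica 205/627 = 32.7% → SkyWest
Short-haul: SkyWest 42/59 = 71.2%, Pacifica 691/1125 = 61.4% → SkyWest
Overall: SkyWest 487/1479 = 32.9%, Pacifica 921/1890 = 48.7% → Pacifica
SkyWest wins each route group but Pacifica wins overall — the comparison reverses. SkyWest's flights skew toward long-haul, which has a lower base rate.

Yes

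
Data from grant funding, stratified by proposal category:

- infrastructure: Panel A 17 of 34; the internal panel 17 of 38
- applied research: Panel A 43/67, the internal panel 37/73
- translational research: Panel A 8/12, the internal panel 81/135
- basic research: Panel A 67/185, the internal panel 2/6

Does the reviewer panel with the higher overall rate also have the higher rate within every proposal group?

No

Infrastructure: Panel A 17/34 = 50.0%, the internal panel 17/38 = 44.7% → Panel A
Applied research: Panel A 43/67 = 64.2%, the internal panel 37/73 = 50.7% → Panel A
Translational research: Panel A 8/12 = 66.7%, the internal panel 81/135 = 60.0% → Panel A
Basic research: Panel A 67/185 = 36.2%, the internal panel 2/6 = 33.3% → Panel A
Overall: Panel A 135/298 = 45.3%, the internal panel 137/252 = 54.4% → the internal panel
Panel A wins each proposal group but the internal panel wins overall — the comparison reverses. Panel A's proposals skew toward basic research, which has a lower base rate.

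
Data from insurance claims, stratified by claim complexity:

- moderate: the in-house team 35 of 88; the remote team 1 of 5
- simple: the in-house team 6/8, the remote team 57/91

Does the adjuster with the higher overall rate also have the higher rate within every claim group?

No

Moderate: the in-house team 35/88 = 39.8%, the remote team 1/5 = 20.0% → the in-house team
Simple: the in-house team 6/8 = 75.0%, the remote team 57/91 = 62.6% → the in-house team
Overall: the in-house team 41/96 = 42.7%, the remote team 58/96 = 60.4% → the remote team
The in-house team wins each claim group but the remote team wins overall — the comparison reverses. The in-house team's claims skew toward moderate, which has a lower base rate.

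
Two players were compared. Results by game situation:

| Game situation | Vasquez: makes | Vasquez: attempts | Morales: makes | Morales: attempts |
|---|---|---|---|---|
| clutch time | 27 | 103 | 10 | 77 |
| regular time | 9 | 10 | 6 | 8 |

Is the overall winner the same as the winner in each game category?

Yes

Clutch time: Vasquez 27/103 = 26.2%, Morales 10/77 = 13.0% → Vasquez
Regular time: Vasquez 9/10 = 90.0%, Morales 6/8 = 75.0% → Vasquez
Overall: Vasquez 36/113 = 31.9%, Morales 16/85 = 18.8% → Vasquez
Vasquez wins overall and in every game group — no reversal.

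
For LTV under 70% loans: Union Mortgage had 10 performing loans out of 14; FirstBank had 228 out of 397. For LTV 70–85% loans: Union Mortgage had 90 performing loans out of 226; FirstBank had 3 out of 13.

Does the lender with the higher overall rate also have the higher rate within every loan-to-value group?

LTV under 70%: Union Mortgage 10/14 = 71.4%, FirstBank 228/397 = 57.4% → Union Mortgage
LTV 70–85%: Union Mortgage 90/226 = 39.8%, FirstBank 3/13 = 23.1% → Union Mortgage
Overall: Union Mortgage 100/240 = 41.7%, FirstBank 231/410 = 56.3% → FirstBank
Union Mortgage wins each loan-to-value group but FirstBank wins overall — the comparison reverses. Union Mortgage's loans skew toward LTV 70–85%, which has a lower base rate.

No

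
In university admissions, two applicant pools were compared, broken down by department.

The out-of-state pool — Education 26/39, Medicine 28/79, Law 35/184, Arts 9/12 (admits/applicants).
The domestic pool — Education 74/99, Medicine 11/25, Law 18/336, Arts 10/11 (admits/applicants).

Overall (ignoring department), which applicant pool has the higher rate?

the out-of-state pool

Education: the out-of-state pool 26/39 = 66.7%, the domestic pool 74/99 = 74.7% → the domestic pool
Medicine: the out-of-state pool 28/79 = 35.4%, the domestic pool 11/25 = 44.0% → the domestic pool
Law: the out-of-state pool 35/184 = 19.0%, the domestic pool 18/336 = 5.4% → the out-of-state pool
Arts: the out-of-state pool 9/12 = 75.0%, the domestic pool 10/11 = 90.9% → the domestic pool
Overall: the out-of-state pool 98/314 = 31.2%, the domestic pool 113/471 = 24.0% → the out-of-state pool
(Neither sweeps every department group, but the out-of-state pool has the higher pooled rate.)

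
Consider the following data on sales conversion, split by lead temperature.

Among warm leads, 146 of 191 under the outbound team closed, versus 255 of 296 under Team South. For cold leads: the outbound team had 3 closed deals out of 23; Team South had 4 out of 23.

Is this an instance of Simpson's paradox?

Warm: the outbound team 146/191 = 76.4%, Team South 255/296 = 86.1% → Team South
Cold: the outbound team 3/23 = 13.0%, Team South 4/23 = 17.4% → Team South
Overall: the outbound team 149/214 = 69.6%, Team South 259/319 = 81.2% → Team South
Team South wins overall and in every lead group — no reversal.

No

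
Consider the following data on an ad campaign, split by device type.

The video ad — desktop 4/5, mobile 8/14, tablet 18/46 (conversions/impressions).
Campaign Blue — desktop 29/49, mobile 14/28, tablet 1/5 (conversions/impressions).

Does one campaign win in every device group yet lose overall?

Yes

Desktop: the video ad 4/5 = 80.0%, Campaign Blue 29/49 = 59.2% → the video ad
Mobile: the video ad 8/14 = 57.1%, Campaign Blue 14/28 = 50.0% → the video ad
Tablet: the video ad 18/46 = 39.1%, Campaign Blue 1/5 = 20.0% → the video ad
Overall: the video ad 30/65 = 46.2%, Campaign Blue 44/82 = 53.7% → Campaign Blue
The video ad wins each device group but Campaign Blue wins overall — the comparison reverses. The video ad's impressions skew toward tablet, which has a lower base rate.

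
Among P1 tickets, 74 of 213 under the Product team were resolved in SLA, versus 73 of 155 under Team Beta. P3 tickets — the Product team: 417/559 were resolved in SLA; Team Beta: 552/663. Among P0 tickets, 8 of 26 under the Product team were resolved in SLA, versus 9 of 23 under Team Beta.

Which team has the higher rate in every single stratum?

P1: the Product team 74/213 = 34.7%, Team Beta 73/155 = 47.1% → Team Beta
P3: the Product team 417/559 = 74.6%, Team Beta 552/663 = 83.3% → Team Beta
P0: the Product team 8/26 = 30.8%, Team Beta 9/23 = 39.1% → Team Beta
Team Beta has the higher rate in all 3 groups.

Team Beta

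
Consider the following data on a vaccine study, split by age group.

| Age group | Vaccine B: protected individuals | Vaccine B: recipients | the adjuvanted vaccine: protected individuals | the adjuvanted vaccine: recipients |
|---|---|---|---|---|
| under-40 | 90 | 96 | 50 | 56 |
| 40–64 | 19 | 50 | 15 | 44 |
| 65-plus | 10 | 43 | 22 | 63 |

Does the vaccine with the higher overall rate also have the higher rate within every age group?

No

Under-40: Vaccine B 90/96 = 93.8%, the adjuvanted vaccine 50/56 = 89.3% → Vaccine B
40–64: Vaccine B 19/50 = 38.0%, the adjuvanted vaccine 15/44 = 34.1% → Vaccine B
65-plus: Vaccine B 10/43 = 23.3%, the adjuvanted vaccine 22/63 = 34.9% → the adjuvanted vaccine
Overall: Vaccine B 119/189 = 63.0%, the adjuvanted vaccine 87/163 = 53.4% → Vaccine B
Neither sweeps: Vaccine B wins 2 of 3 groups, the adjuvanted vaccine wins 1. Vaccine B wins overall but not every group — no Simpson reversal.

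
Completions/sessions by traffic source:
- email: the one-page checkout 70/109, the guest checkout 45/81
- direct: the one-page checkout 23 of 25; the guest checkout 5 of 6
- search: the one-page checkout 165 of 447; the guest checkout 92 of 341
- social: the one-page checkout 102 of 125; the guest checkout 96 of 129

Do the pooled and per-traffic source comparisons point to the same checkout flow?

Email: the one-page checkout 70/109 = 64.2%, the guest checkout 45/81 = 55.6% → the one-page checkout
Direct: the one-page checkout 23/25 = 92.0%, the guest checkout 5/6 = 83.3% → the one-page checkout
Search: the one-page checkout 165/447 = 36.9%, the guest checkout 92/341 = 27.0% → the one-page checkout
Social: the one-page checkout 102/125 = 81.6%, the guest checkout 96/129 = 74.4% → the one-page checkout
Overall: the one-page checkout 360/706 = 51.0%, the guest checkout 238/557 = 42.7% → the one-page checkout
The one-page checkout wins overall and in every traffic group — no reversal.

Yes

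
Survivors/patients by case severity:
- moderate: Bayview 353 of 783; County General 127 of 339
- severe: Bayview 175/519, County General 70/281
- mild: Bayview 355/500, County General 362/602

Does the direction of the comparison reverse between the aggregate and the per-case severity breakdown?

No

Moderate: Bayview 353/783 = 45.1%, County General 127/339 = 37.5% → Bayview
Severe: Bayview 175/519 = 33.7%, County General 70/281 = 24.9% → Bayview
Mild: Bayview 355/500 = 71.0%, County General 362/602 = 60.1% → Bayview
Overall: Bayview 883/1802 = 49.0%, County General 559/1222 = 45.7% → Bayview
Bayview wins overall and in every case group — no reversal.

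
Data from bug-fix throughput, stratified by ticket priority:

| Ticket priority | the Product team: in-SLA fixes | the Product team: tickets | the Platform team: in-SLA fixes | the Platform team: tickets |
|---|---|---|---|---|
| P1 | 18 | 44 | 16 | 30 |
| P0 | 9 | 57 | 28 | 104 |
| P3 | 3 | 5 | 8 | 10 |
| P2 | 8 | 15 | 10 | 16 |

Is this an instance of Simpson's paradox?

P1: the Product team 18/44 = 40.9%, the Platform team 16/30 = 53.3% → the Platform team
P0: the Product team 9/57 = 15.8%, the Platform team 28/104 = 26.9% → the Platform team
P3: the Product team 3/5 = 60.0%, the Platform team 8/10 = 80.0% → the Platform team
P2: the Product team 8/15 = 53.3%, the Platform team 10/16 = 62.5% → the Platform team
Overall: the Product team 38/121 = 31.4%, the Platform team 62/160 = 38.8% → the Platform team
The Platform team wins overall and in every ticket group — no reversal.

No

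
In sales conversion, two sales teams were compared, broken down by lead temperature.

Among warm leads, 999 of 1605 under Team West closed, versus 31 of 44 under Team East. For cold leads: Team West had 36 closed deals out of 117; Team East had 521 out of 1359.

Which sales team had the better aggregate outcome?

Team West

Warm: Team West 999/1605 = 62.2%, Team East 31/44 = 70.5% → Team East
Cold: Team West 36/117 = 30.8%, Team East 521/1359 = 38.3% → Team East
Overall: Team West 1035/1722 = 60.1%, Team East 552/1403 = 39.3% → Team West
(Team East wins every lead group but Team West wins overall — Team East's leads skew toward the low-rate cold group.)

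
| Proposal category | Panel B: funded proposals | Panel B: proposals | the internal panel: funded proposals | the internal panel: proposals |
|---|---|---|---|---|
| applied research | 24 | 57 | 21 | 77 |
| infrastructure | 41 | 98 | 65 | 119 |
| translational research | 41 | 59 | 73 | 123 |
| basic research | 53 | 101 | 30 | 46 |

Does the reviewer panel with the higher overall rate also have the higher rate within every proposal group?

No

Applied research: Panel B 24/57 = 42.1%, the internal panel 21/77 = 27.3% → Panel B
Infrastructure: Panel B 41/98 = 41.8%, the internal panel 65/119 = 54.6% → the internal panel
Translational research: Panel B 41/59 = 69.5%, the internal panel 73/123 = 59.3% → Panel B
Basic research: Panel B 53/101 = 52.5%, the internal panel 30/46 = 65.2% → the internal panel
Overall: Panel B 159/315 = 50.5%, the internal panel 189/365 = 51.8% → the internal panel
Neither sweeps: Panel B wins 2 of 4 groups, the internal panel wins 2. The internal panel wins overall but not every group — no Simpson reversal.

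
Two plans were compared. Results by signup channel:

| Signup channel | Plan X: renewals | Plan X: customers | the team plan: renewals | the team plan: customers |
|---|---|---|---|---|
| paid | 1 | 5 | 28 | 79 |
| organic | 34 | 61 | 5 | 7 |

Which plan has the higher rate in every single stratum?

Paid: Plan X 1/5 = 20.0%, the team plan 28/79 = 35.4% → the team plan
Organic: Plan X 34/61 = 55.7%, the team plan 5/7 = 71.4% → the team plan
The team plan has the higher rate in both groups.

the team plan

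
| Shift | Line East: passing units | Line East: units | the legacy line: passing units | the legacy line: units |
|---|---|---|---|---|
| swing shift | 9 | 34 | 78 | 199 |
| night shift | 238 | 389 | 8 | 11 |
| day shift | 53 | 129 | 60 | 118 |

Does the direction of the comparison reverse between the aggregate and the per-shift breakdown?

Swing shift: Line East 9/34 = 26.5%, the legacy line 78/199 = 39.2% → the legacy line
Night shift: Line East 238/389 = 61.2%, the legacy line 8/11 = 72.7% → the legacy line
Day shift: Line East 53/129 = 41.1%, the legacy line 60/118 = 50.8% → the legacy line
Overall: Line East 300/552 = 54.3%, the legacy line 146/328 = 44.5% → Line East
The legacy line wins each shift group but Line East wins overall — the comparison reverses. The legacy line's units skew toward swing shift, which has a lower base rate.

Yes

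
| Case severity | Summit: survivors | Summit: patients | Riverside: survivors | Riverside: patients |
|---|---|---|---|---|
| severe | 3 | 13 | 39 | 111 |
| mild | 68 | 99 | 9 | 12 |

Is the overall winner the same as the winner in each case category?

Severe: Summit 3/13 = 23.1%, Riverside 39/111 = 35.1% → Riverside
Mild: Summit 68/99 = 68.7%, Riverside 9/12 = 75.0% → Riverside
Overall: Summit 71/112 = 63.4%, Riverside 48/123 = 39.0% → Summit
Riverside wins each case group but Summit wins overall — the comparison reverses. Riverside's patients skew toward severe, which has a lower base rate.

No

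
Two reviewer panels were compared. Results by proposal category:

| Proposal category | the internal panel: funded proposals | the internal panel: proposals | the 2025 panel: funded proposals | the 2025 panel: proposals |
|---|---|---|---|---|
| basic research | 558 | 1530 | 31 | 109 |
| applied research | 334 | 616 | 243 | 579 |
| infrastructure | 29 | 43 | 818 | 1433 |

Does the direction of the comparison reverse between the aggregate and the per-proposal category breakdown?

Yes

Basic research: the internal panel 558/1530 = 36.5%, the 2025 panel 31/109 = 28.4% → the internal panel
Applied research: the internal panel 334/616 = 54.2%, the 2025 panel 243/579 = 42.0% → the internal panel
Infrastructure: the internal panel 29/43 = 67.4%, the 2025 panel 818/1433 = 57.1% → the internal panel
Overall: the internal panel 921/2189 = 42.1%, the 2025 panel 1092/2121 = 51.5% → the 2025 panel
The internal panel wins each proposal group but the 2025 panel wins overall — the comparison reverses. The internal panel's proposals skew toward basic research, which has a lower base rate.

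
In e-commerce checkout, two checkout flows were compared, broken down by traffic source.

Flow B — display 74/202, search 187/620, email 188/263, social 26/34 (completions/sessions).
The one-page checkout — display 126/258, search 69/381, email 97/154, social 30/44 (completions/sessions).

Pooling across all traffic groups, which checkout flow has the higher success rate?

Flow B

Display: Flow B 74/202 = 36.6%, the one-page checkout 126/258 = 48.8% → the one-page checkout
Search: Flow B 187/620 = 30.2%, the one-page checkout 69/381 = 18.1% → Flow B
Email: Flow B 188/263 = 71.5%, the one-page checkout 97/154 = 63.0% → Flow B
Social: Flow B 26/34 = 76.5%, the one-page checkout 30/44 = 68.2% → Flow B
Overall: Flow B 475/1119 = 42.4%, the one-page checkout 322/837 = 38.5% → Flow B
(Neither sweeps every traffic group, but Flow B has the higher pooled rate.)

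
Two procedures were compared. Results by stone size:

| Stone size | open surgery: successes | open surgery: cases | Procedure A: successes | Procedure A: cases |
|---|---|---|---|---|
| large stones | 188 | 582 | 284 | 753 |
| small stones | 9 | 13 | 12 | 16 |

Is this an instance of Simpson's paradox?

Large stones: open surgery 188/582 = 32.3%, Procedure A 284/753 = 37.7% → Procedure A
Small stones: open surgery 9/13 = 69.2%, Procedure A 12/16 = 75.0% → Procedure A
Overall: open surgery 197/595 = 33.1%, Procedure A 296/769 = 38.5% → Procedure A
Procedure A wins overall and in every stone group — no reversal.

No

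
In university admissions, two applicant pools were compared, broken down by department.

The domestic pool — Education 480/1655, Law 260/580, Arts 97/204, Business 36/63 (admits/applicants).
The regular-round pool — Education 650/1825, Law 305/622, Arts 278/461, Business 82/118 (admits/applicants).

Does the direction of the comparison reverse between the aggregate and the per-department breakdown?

Education: the domestic pool 480/1655 = 29.0%, the regular-round pool 650/1825 = 35.6% → the regular-round pool
Law: the domestic pool 260/580 = 44.8%, the regular-round pool 305/622 = 49.0% → the regular-round pool
Arts: the domestic pool 97/204 = 47.5%, the regular-round pool 278/461 = 60.3% → the regular-round pool
Business: the domestic pool 36/63 = 57.1%, the regular-round pool 82/118 = 69.5% → the regular-round pool
Overall: the domestic pool 873/2502 = 34.9%, the regular-round pool 1315/3026 = 43.5% → the regular-round pool
The regular-round pool wins overall and in every department group — no reversal.

No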